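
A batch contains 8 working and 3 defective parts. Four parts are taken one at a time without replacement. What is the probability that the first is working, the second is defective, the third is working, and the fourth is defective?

7/165

Each draw changes the counts, so multiply the conditional probabilities along the sequence:
P = 8/11 × 3/10 × 7/9 × 2/8 = 336/7920 = 7/165.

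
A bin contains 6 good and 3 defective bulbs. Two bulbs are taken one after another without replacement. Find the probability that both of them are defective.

P(every draw is defective) = 3/9 × 2/8 = 6/72 = 1/12.

1/12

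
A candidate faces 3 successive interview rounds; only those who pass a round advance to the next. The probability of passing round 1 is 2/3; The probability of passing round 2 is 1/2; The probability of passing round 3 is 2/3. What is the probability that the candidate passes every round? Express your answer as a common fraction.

The events are sequential, so multiply the conditional probabilities:
P = 2/3 × 1/2 × 2/3 = 4/18 = 2/9.

2/9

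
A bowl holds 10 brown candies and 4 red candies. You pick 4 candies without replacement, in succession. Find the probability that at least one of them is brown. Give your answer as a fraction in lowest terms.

P(no brown) = 4/14 × 3/13 × 2/12 × 1/11 = 24/24024 = 1/1001.
P(at least one) = 1 − 1/1001 = 1000/1001.

1000/1001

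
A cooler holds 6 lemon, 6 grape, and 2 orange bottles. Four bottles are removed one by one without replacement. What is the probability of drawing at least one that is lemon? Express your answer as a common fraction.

P(no lemon) = 8/14 × 7/13 × 6/12 × 5/11 = 1680/24024 = 10/143.
P(at least one) = 1 − 10/143 = 133/143.

133/143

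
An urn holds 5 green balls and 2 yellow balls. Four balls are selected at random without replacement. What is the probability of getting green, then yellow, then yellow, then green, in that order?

Each draw changes the counts, so multiply the conditional probabilities along the sequence:
P = 5/7 × 2/6 × 1/5 × 4/4 = 40/840 = 1/21.

1/21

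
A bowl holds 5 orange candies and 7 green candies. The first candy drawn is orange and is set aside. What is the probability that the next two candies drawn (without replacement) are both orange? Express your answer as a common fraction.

After the first draw, 4 of the remaining 11 candies are orange.
P = 4/11 × 3/10 = 12/110 = 6/55.

6/55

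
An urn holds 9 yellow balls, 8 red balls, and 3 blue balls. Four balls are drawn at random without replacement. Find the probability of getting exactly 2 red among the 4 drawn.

616/1615

One ordering (red drawn first) has probability 8/20 × 7/19 × 12/18 × 11/17 = 7392/116280 = 308/4845.
There are C(4,2) = 6 such orderings, each equally likely, so P = 6 × 308/4845 = 616/1615.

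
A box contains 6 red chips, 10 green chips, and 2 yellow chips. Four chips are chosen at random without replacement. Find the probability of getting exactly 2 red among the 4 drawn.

11/34

One ordering (red drawn first) has probability 6/18 × 5/17 × 12/16 × 11/15 = 3960/73440 = 11/204.
There are C(4,2) = 6 such orderings, each equally likely, so P = 6 × 11/204 = 11/34.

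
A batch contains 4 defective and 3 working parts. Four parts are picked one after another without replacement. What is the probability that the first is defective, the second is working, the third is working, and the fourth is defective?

Multiply the probability of each draw given the previous ones:
P = 4/7 × 3/6 × 2/5 × 3/4 = 72/840 = 3/35.

3/35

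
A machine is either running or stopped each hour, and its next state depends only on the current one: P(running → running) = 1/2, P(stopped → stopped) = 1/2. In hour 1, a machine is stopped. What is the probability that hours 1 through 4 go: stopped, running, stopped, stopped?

Hour 1 is given. For each transition, use the conditional probability from the current state:
P(running | stopped) = 1/2; P(stopped | running) = 1/2; P(stopped | stopped) = 1/2.
P = 1/2 × 1/2 × 1/2 = 1/8.

1/8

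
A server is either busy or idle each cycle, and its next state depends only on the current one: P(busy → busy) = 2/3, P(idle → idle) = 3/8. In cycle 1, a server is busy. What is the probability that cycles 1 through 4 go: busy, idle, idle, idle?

3/64

Cycle 1 is given. For each transition, use the conditional probability from the current state:
P(idle | busy) = 1/3; P(idle | idle) = 3/8; P(idle | idle) = 3/8.
P = 1/3 × 3/8 × 3/8 = 9/192 = 3/64.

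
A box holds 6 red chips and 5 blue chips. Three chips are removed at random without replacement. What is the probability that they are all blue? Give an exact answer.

P = 5/11 × 4/10 × 3/9 = 60/990 = 2/33.

2/33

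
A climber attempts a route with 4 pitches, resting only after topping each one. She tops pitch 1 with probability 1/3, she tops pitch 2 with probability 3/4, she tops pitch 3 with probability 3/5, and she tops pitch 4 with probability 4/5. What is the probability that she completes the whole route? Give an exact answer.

Multiplying along the chain,
P = 1/3 × 3/4 × 3/5 × 4/5 = 36/300 = 3/25.

3/25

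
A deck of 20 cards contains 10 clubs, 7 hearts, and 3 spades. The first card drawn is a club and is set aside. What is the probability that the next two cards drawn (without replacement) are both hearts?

7/57

With the first card removed, 7 hearts remain out of 19.
P = 7/19 × 6/18 = 42/342 = 7/57.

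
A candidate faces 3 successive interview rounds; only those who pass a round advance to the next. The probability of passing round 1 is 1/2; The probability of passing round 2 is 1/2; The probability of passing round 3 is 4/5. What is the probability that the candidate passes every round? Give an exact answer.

Each stage is reached only if all earlier stages succeed, so
P = 1/2 × 1/2 × 4/5 = 4/20 = 1/5.

1/5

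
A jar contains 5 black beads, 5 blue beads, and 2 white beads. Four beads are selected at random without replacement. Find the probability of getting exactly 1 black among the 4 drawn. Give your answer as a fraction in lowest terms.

35/99

One ordering (black drawn first) has probability 5/12 × 7/11 × 6/10 × 5/9 = 1050/11880 = 35/396.
There are C(4,1) = 4 such orderings, each equally likely, so P = 4 × 35/396 = 35/99.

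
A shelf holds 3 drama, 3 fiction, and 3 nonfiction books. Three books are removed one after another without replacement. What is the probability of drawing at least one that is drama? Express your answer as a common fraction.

P(no drama) = 6/9 × 5/8 × 4/7 = 120/504 = 5/21.
P(at least one) = 1 − 5/21 = 16/21.

16/21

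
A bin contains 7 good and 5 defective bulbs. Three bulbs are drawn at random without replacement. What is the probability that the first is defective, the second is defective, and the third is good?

7/66

Multiply the probability of each draw given the previous ones:
P = 5/12 × 4/11 × 7/10 = 140/1320 = 7/66.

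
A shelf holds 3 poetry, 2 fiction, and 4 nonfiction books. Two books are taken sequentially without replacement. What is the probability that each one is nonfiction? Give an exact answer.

1/6

P = 4/9 × 3/8 = 12/72 = 1/6.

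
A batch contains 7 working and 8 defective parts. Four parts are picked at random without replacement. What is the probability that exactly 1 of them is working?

56/195

One ordering (working drawn first) has probability 7/15 × 8/14 × 7/13 × 6/12 = 2352/32760 = 14/195.
There are C(4,1) = 4 such orderings, each equally likely, so P = 4 × 14/195 = 56/195.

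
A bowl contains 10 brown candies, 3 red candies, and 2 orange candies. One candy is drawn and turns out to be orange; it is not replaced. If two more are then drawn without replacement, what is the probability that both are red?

After the first draw, 3 of the remaining 14 candies are red.
P = 3/14 × 2/13 = 6/182 = 3/91.

3/91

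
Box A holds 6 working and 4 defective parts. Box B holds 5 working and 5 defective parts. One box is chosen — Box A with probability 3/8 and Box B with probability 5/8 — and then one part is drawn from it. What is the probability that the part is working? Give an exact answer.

From Box A: P(working) = 6/10.
From Box B: P(working) = 5/10.
Total probability = (3/8)(6/10) + (5/8)(5/10) = 43/80.

43/80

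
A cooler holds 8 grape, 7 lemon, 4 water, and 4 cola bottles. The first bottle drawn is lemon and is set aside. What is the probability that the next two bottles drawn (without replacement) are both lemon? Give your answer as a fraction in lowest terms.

5/77

With the first bottle removed, 6 lemon remain out of 22.
P = 6/22 × 5/21 = 30/462 = 5/77.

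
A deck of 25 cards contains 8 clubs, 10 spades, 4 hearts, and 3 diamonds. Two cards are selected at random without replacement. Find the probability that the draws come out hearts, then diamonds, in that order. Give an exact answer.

1/50

Multiply the probability of each draw given the previous ones:
P = 4/25 × 3/24 = 12/600 = 1/50.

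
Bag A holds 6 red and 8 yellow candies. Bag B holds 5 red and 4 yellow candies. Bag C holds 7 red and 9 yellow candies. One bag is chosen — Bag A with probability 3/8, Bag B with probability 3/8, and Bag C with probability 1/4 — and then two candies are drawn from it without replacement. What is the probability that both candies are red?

From Bag A: P(both red) = (6/14)(5/13) = 15/91.
From Bag B: P(both red) = (5/9)(4/8) = 5/18.
From Bag C: P(both red) = (7/16)(6/15) = 7/40.
Total probability = (3/8)(15/91) + (3/8)(5/18) + (1/4)(7/40) = 9161/43680.

9161/43680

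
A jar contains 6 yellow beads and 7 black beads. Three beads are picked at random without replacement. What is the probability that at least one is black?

133/143

P(no black) = 6/13 × 5/12 × 4/11 = 120/1716 = 10/143.
P(at least one) = 1 − 10/143 = 133/143.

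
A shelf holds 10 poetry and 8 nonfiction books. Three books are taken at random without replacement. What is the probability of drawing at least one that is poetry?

95/102

P(no poetry) = 8/18 × 7/17 × 6/16 = 336/4896 = 7/102.
P(at least one) = 1 − 7/102 = 95/102.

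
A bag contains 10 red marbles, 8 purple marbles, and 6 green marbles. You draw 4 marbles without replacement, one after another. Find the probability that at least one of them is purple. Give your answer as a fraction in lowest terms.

629/759

P(no purple) = 16/24 × 15/23 × 14/22 × 13/21 = 43680/255024 = 130/759.
P(at least one) = 1 − 130/759 = 629/759.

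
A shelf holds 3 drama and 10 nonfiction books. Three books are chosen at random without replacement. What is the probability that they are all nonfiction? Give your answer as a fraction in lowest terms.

60/143

P(all nonfiction) = 10/13 × 9/12 × 8/11 = 720/1716 = 60/143.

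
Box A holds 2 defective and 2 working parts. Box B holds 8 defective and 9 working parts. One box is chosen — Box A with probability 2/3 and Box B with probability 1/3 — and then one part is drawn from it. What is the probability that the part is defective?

From Box A: P(defective) = 2/4.
From Box B: P(defective) = 8/17.
Total probability = (2/3)(2/4) + (1/3)(8/17) = 25/51.

25/51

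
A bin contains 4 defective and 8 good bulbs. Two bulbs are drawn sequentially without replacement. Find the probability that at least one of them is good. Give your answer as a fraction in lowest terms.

P(no good) = 4/12 × 3/11 = 12/132 = 1/11.
P(at least one) = 1 − 1/11 = 10/11.

10/11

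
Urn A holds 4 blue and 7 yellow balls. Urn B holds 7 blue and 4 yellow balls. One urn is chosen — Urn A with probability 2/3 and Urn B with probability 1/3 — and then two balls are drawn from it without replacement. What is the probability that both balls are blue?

1/5

From Urn A: P(both blue) = (4/11)(3/10) = 6/55.
From Urn B: P(both blue) = (7/11)(6/10) = 21/55.
Total probability = (2/3)(6/55) + (1/3)(21/55) = 1/5.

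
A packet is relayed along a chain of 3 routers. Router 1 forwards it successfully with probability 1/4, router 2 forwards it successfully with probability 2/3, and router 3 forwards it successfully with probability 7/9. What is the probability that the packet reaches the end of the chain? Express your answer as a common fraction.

The events are sequential, so multiply the conditional probabilities:
P = 1/4 × 2/3 × 7/9 = 14/108 = 7/54.

7/54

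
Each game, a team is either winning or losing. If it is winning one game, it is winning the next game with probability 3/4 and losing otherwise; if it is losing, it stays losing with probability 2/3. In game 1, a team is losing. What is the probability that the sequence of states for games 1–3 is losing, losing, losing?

4/9

Game 1 is given. For each transition, use the conditional probability from the current state:
P(losing | losing) = 2/3; P(losing | losing) = 2/3.
P = 2/3 × 2/3 = 4/9.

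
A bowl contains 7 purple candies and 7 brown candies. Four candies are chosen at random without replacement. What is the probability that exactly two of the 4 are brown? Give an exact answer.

One ordering (brown drawn first) has probability 7/14 × 6/13 × 7/12 × 6/11 = 1764/24024 = 21/286.
There are C(4,2) = 6 such orderings, each equally likely, so P = 6 × 21/286 = 63/143.

63/143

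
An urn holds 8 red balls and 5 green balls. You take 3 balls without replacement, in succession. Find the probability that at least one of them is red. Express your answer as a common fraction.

P(no red) = 5/13 × 4/12 × 3/11 = 60/1716 = 5/143.
P(at least one) = 1 − 5/143 = 138/143.

138/143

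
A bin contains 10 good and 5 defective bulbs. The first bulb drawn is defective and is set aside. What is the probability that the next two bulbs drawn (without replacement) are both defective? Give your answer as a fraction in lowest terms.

6/91

With the first bulb removed, 4 defective remain out of 14.
P = 4/14 × 3/13 = 12/182 = 6/91.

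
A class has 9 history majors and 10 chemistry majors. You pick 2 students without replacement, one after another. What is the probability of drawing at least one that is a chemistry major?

15/19

P(no chemistry majors) = 9/19 × 8/18 = 72/342 = 4/19.
P(at least one) = 1 − 4/19 = 15/19.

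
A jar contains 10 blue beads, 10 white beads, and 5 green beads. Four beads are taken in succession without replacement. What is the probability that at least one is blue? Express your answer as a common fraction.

2257/2530

P(no blue) = 15/25 × 14/24 × 13/23 × 12/22 = 32760/303600 = 273/2530.
P(at least one) = 1 − 273/2530 = 2257/2530.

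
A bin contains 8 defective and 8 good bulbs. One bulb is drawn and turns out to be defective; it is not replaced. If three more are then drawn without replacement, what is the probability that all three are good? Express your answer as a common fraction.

8/65

After the first draw, 8 of the remaining 15 bulbs are good.
P = 8/15 × 7/14 × 6/13 = 336/2730 = 8/65.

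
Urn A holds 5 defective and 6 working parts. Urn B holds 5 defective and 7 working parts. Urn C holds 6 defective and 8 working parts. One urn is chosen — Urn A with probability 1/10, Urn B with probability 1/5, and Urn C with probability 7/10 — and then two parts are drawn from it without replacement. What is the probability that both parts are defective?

703/4290

From Urn A: P(both defective) = (5/11)(4/10) = 2/11.
From Urn B: P(both defective) = (5/12)(4/11) = 5/33.
From Urn C: P(both defective) = (6/14)(5/13) = 15/91.
Total probability = (1/10)(2/11) + (1/5)(5/33) + (7/10)(15/91) = 703/4290.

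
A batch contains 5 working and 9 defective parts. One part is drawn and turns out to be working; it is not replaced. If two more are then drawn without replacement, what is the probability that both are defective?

After the first draw, 9 of the remaining 13 parts are defective.
P = 9/13 × 8/12 = 72/156 = 6/13.

6/13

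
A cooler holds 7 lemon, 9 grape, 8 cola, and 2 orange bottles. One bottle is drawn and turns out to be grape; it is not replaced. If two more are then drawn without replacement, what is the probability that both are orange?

1/300

With the first bottle removed, 2 orange remain out of 25.
P = 2/25 × 1/24 = 2/600 = 1/300.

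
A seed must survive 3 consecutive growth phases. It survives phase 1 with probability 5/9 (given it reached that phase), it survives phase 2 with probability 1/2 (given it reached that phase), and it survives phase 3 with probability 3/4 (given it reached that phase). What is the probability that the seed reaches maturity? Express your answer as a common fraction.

Multiplying along the chain,
P = 5/9 × 1/2 × 3/4 = 15/72 = 5/24.

5/24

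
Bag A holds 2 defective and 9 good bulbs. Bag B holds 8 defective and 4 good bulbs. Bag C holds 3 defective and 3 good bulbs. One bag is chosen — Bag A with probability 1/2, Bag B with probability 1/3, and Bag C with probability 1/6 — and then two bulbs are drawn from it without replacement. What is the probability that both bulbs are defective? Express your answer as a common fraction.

91/495

From Bag A: P(both defective) = (2/11)(1/10) = 1/55.
From Bag B: P(both defective) = (8/12)(7/11) = 14/33.
From Bag C: P(both defective) = (3/6)(2/5) = 1/5.
Total probability = (1/2)(1/55) + (1/3)(14/33) + (1/6)(1/5) = 91/495.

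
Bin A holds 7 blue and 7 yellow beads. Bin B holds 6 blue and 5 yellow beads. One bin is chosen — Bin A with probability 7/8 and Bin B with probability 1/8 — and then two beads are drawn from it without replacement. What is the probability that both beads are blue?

135/572

From Bin A: P(both blue) = (7/14)(6/13) = 3/13.
From Bin B: P(both blue) = (6/11)(5/10) = 3/11.
Total probability = (7/8)(3/13) + (1/8)(3/11) = 135/572.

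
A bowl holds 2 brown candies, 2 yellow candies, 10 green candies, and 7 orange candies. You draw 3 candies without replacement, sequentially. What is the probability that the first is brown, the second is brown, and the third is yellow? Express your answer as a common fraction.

1/1995

Chain rule:
P = 2/21 × 1/20 × 2/19 = 4/7980 = 1/1995.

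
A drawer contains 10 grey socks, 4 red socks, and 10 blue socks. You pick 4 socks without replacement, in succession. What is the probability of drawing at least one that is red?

P(no red) = 20/24 × 19/23 × 18/22 × 17/21 = 116280/255024 = 1615/3542.
P(at least one) = 1 − 1615/3542 = 1927/3542.

1927/3542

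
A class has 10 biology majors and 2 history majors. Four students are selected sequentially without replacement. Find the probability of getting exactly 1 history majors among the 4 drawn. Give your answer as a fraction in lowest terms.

One ordering (a history major drawn first) has probability 2/12 × 10/11 × 9/10 × 8/9 = 1440/11880 = 4/33.
There are C(4,1) = 4 such orderings, each equally likely, so P = 4 × 4/33 = 16/33.

16/33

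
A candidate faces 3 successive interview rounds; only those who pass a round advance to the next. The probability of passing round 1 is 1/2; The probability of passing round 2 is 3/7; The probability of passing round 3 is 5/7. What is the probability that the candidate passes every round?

Each stage is reached only if all earlier stages succeed, so
P = 1/2 × 3/7 × 5/7 = 15/98.

15/98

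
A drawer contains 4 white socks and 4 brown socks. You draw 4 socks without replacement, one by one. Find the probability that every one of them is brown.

P(all brown) = 4/8 × 3/7 × 2/6 × 1/5 = 24/1680 = 1/70.

1/70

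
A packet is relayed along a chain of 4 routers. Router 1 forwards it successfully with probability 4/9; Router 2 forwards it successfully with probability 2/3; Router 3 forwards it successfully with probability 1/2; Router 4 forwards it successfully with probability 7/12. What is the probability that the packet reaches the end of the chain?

7/81

The events are sequential, so multiply the conditional probabilities:
P = 4/9 × 2/3 × 1/2 × 7/12 = 56/648 = 7/81.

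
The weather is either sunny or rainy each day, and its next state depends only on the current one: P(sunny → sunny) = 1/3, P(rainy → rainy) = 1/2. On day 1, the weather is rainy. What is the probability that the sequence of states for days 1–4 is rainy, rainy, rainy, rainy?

1/8

Day 1 is given. For each transition, use the conditional probability from the current state:
P(rainy | rainy) = 1/2; P(rainy | rainy) = 1/2; P(rainy | rainy) = 1/2.
P = 1/2 × 1/2 × 1/2 = 1/8.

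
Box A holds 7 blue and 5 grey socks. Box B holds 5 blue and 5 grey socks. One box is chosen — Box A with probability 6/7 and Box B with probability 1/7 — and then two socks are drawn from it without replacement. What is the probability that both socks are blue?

From Box A: P(both blue) = (7/12)(6/11) = 7/22.
From Box B: P(both blue) = (5/10)(4/9) = 2/9.
Total probability = (6/7)(7/22) + (1/7)(2/9) = 211/693.

211/693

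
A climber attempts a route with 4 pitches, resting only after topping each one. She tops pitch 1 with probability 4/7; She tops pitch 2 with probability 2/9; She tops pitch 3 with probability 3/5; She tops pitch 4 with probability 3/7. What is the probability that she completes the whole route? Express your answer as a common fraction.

8/245

Each stage is reached only if all earlier stages succeed, so
P = 4/7 × 2/9 × 3/5 × 3/7 = 72/2205 = 8/245.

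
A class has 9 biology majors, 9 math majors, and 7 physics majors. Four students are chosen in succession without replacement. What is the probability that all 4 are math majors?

63/6325

P(all math majors) = 9/25 × 8/24 × 7/23 × 6/22 = 3024/303600 = 63/6325.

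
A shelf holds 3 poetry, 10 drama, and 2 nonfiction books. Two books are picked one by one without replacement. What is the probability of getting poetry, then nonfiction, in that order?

1/35

Each draw changes the counts, so multiply the conditional probabilities along the sequence:
P = 3/15 × 2/14 = 6/210 = 1/35.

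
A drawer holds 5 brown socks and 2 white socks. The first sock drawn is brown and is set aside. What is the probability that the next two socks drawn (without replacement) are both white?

After the first draw, 2 of the remaining 6 socks are white.
P = 2/6 × 1/5 = 2/30 = 1/15.

1/15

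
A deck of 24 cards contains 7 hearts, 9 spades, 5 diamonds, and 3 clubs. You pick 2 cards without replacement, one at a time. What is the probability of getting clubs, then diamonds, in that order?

5/184

Chain rule:
P = 3/24 × 5/23 = 15/552 = 5/184.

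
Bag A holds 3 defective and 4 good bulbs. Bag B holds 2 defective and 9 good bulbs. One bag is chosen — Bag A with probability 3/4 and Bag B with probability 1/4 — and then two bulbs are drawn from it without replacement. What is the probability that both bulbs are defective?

43/385

From Bag A: P(both defective) = (3/7)(2/6) = 1/7.
From Bag B: P(both defective) = (2/11)(1/10) = 1/55.
Total probability = (3/4)(1/7) + (1/4)(1/55) = 43/385.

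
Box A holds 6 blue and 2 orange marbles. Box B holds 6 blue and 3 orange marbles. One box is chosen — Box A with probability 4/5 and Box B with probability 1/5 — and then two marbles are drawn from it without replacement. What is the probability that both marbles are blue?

From Box A: P(both blue) = (6/8)(5/7) = 15/28.
From Box B: P(both blue) = (6/9)(5/8) = 5/12.
Total probability = (4/5)(15/28) + (1/5)(5/12) = 43/84.

43/84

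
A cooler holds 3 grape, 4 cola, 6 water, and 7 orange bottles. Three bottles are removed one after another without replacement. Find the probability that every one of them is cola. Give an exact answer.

P(all cola) = 4/20 × 3/19 × 2/18 = 24/6840 = 1/285.

1/285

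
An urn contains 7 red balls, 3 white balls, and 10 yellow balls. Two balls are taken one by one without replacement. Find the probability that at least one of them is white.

P(no white) = 17/20 × 16/19 = 272/380 = 68/95.
P(at least one) = 1 − 68/95 = 27/95.

27/95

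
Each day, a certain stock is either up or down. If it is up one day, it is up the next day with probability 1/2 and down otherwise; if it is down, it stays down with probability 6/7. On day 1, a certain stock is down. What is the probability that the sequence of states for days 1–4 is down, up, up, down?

Day 1 is given. For each transition, use the conditional probability from the current state:
P(up | down) = 1/7; P(up | up) = 1/2; P(down | up) = 1/2.
P = 1/7 × 1/2 × 1/2 = 1/28.

1/28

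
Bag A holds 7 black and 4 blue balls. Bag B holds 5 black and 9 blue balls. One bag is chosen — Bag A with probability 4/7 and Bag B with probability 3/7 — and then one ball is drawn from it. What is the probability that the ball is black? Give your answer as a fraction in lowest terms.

557/1078

From Bag A: P(black) = 7/11.
From Bag B: P(black) = 5/14.
Total probability = (4/7)(7/11) + (3/7)(5/14) = 557/1078.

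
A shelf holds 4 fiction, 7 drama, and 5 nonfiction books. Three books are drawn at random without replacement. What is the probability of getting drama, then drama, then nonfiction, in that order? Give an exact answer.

1/16

Chain rule:
P = 7/16 × 6/15 × 5/14 = 210/3360 = 1/16.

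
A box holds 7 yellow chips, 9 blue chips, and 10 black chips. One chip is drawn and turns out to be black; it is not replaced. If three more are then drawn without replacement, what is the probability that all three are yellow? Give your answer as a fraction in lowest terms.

After the first draw, 7 of the remaining 25 chips are yellow.
P = 7/25 × 6/24 × 5/23 = 210/13800 = 7/460.

7/460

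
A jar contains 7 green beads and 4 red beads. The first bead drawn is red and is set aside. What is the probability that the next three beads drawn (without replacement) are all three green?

With the first bead removed, 7 green remain out of 10.
P = 7/10 × 6/9 × 5/8 = 210/720 = 7/24.

7/24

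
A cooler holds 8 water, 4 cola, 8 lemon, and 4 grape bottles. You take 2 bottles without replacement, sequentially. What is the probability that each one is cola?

P(every draw is cola) = 4/24 × 3/23 = 12/552 = 1/46.

1/46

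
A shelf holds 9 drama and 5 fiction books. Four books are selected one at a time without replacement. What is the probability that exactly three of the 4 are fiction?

90/1001

One ordering (fiction drawn first) has probability 5/14 × 4/13 × 3/12 × 9/11 = 540/24024 = 45/2002.
There are C(4,3) = 4 such orderings, each equally likely, so P = 4 × 45/2002 = 90/1001.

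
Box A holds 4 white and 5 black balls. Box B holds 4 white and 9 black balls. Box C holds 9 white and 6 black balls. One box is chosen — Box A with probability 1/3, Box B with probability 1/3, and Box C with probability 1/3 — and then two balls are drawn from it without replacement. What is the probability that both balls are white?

From Box A: P(both white) = (4/9)(3/8) = 1/6.
From Box B: P(both white) = (4/13)(3/12) = 1/13.
From Box C: P(both white) = (9/15)(8/14) = 12/35.
Total probability = (1/3)(1/6) + (1/3)(1/13) + (1/3)(12/35) = 1601/8190.

1601/8190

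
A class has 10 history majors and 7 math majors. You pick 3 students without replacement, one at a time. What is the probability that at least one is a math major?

P(no math majors) = 10/17 × 9/16 × 8/15 = 720/4080 = 3/17.
P(at least one) = 1 − 3/17 = 14/17.

14/17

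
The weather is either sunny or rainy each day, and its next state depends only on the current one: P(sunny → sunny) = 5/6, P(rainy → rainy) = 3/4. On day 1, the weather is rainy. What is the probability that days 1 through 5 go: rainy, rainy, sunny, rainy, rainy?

3/128

Day 1 is given. For each transition, use the conditional probability from the current state:
P(rainy | rainy) = 3/4; P(sunny | rainy) = 1/4; P(rainy | sunny) = 1/6; P(rainy | rainy) = 3/4.
P = 3/4 × 1/4 × 1/6 × 3/4 = 9/384 = 3/128.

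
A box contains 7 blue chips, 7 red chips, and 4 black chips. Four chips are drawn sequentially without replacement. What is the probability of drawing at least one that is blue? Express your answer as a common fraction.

91/102

P(no blue) = 11/18 × 10/17 × 9/16 × 8/15 = 7920/73440 = 11/102.
P(at least one) = 1 − 11/102 = 91/102.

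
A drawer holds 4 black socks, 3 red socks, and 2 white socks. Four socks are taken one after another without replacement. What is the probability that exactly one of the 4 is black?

20/63

One ordering (black drawn first) has probability 4/9 × 5/8 × 4/7 × 3/6 = 240/3024 = 5/63.
There are C(4,1) = 4 such orderings, each equally likely, so P = 4 × 5/63 = 20/63.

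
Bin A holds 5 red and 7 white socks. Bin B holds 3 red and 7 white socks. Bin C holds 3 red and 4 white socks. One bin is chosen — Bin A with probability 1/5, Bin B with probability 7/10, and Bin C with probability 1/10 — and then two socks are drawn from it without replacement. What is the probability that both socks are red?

From Bin A: P(both red) = (5/12)(4/11) = 5/33.
From Bin B: P(both red) = (3/10)(2/9) = 1/15.
From Bin C: P(both red) = (3/7)(2/6) = 1/7.
Total probability = (1/5)(5/33) + (7/10)(1/15) + (1/10)(1/7) = 527/5775.

527/5775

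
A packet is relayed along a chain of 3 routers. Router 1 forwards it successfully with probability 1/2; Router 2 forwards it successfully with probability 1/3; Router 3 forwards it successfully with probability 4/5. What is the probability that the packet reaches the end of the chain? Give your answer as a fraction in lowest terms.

2/15

The events are sequential, so multiply the conditional probabilities:
P = 1/2 × 1/3 × 4/5 = 4/30 = 2/15.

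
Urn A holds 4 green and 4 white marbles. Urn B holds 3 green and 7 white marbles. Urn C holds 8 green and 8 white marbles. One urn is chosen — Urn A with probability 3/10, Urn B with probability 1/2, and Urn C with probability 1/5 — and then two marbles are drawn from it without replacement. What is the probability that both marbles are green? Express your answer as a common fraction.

From Urn A: P(both green) = (4/8)(3/7) = 3/14.
From Urn B: P(both green) = (3/10)(2/9) = 1/15.
From Urn C: P(both green) = (8/16)(7/15) = 7/30.
Total probability = (3/10)(3/14) + (1/2)(1/15) + (1/5)(7/30) = 101/700.

101/700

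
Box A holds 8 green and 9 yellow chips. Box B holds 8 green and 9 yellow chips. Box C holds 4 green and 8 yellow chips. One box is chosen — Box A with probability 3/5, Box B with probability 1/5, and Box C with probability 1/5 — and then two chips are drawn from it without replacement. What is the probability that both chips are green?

From Box A: P(both green) = (8/17)(7/16) = 7/34.
From Box B: P(both green) = (8/17)(7/16) = 7/34.
From Box C: P(both green) = (4/12)(3/11) = 1/11.
Total probability = (3/5)(7/34) + (1/5)(7/34) + (1/5)(1/11) = 171/935.

171/935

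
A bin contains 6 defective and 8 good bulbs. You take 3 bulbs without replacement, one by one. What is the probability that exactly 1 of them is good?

30/91

One ordering (good drawn first) has probability 8/14 × 6/13 × 5/12 = 240/2184 = 10/91.
There are C(3,1) = 3 such orderings, each equally likely, so P = 3 × 10/91 = 30/91.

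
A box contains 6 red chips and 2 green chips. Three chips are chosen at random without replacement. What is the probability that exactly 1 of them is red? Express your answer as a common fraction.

3/28

One ordering (red drawn first) has probability 6/8 × 2/7 × 1/6 = 12/336 = 1/28.
There are C(3,1) = 3 such orderings, each equally likely, so P = 3 × 1/28 = 3/28.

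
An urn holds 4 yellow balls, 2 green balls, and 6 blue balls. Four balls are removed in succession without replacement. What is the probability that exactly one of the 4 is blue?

8/33

One ordering (blue drawn first) has probability 6/12 × 6/11 × 5/10 × 4/9 = 720/11880 = 2/33.
There are C(4,1) = 4 such orderings, each equally likely, so P = 4 × 2/33 = 8/33.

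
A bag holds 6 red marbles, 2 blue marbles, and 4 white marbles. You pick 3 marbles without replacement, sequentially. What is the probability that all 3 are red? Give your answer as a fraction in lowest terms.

P(every draw is red) = 6/12 × 5/11 × 4/10 = 120/1320 = 1/11.

1/11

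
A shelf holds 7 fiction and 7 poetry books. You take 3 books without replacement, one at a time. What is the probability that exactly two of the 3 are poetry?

One ordering (poetry drawn first) has probability 7/14 × 6/13 × 7/12 = 294/2184 = 7/52.
There are C(3,2) = 3 such orderings, each equally likely, so P = 3 × 7/52 = 21/52.

21/52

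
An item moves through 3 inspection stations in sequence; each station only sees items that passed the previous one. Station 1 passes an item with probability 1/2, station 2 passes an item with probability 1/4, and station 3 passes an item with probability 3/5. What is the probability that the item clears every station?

Each stage is reached only if all earlier stages succeed, so
P = 1/2 × 1/4 × 3/5 = 3/40.

3/40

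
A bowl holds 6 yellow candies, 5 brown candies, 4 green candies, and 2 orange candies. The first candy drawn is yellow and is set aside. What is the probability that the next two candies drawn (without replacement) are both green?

1/20

With the first candy removed, 4 green remain out of 16.
P = 4/16 × 3/15 = 12/240 = 1/20.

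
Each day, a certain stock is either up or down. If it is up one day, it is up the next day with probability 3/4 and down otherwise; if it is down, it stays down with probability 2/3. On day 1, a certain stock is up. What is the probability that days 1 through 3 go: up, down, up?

Day 1 is given. For each transition, use the conditional probability from the current state:
P(down | up) = 1/4; P(up | down) = 1/3.
P = 1/4 × 1/3 = 1/12.

1/12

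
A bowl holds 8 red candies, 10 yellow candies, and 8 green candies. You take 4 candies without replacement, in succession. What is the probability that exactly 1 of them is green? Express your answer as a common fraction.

3264/7475

One ordering (green drawn first) has probability 8/26 × 18/25 × 17/24 × 16/23 = 39168/358800 = 816/7475.
There are C(4,1) = 4 such orderings, each equally likely, so P = 4 × 816/7475 = 3264/7475.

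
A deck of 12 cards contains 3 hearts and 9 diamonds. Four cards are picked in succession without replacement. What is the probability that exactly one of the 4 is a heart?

28/55

One ordering (a heart drawn first) has probability 3/12 × 9/11 × 8/10 × 7/9 = 1512/11880 = 7/55.
There are C(4,1) = 4 such orderings, each equally likely, so P = 4 × 7/55 = 28/55.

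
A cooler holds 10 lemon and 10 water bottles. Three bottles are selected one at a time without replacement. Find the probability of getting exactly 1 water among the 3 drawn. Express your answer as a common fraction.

One ordering (water drawn first) has probability 10/20 × 10/19 × 9/18 = 900/6840 = 5/38.
There are C(3,1) = 3 such orderings, each equally likely, so P = 3 × 5/38 = 15/38.

15/38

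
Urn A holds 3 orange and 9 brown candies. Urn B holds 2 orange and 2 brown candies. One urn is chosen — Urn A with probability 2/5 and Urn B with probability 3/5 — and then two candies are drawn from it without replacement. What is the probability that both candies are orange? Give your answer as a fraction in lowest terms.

From Urn A: P(both orange) = (3/12)(2/11) = 1/22.
From Urn B: P(both orange) = (2/4)(1/3) = 1/6.
Total probability = (2/5)(1/22) + (3/5)(1/6) = 13/110.

13/110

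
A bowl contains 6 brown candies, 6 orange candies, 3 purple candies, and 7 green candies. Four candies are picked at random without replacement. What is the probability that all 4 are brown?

3/1463

P(every draw is brown) = 6/22 × 5/21 × 4/20 × 3/19 = 360/175560 = 3/1463.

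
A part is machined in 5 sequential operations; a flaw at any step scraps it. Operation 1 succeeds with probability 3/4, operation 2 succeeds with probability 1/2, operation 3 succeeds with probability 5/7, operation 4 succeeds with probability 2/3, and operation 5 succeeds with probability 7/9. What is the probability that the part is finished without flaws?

Each stage is reached only if all earlier stages succeed, so
P = 3/4 × 1/2 × 5/7 × 2/3 × 7/9 = 210/1512 = 5/36.

5/36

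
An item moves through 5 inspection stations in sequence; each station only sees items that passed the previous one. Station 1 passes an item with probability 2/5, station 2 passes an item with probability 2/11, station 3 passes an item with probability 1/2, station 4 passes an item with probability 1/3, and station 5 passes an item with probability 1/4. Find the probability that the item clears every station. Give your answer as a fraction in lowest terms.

Multiplying along the chain,
P = 2/5 × 2/11 × 1/2 × 1/3 × 1/4 = 4/1320 = 1/330.

1/330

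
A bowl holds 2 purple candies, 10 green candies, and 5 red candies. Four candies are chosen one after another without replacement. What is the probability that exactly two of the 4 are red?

33/119

One ordering (red drawn first) has probability 5/17 × 4/16 × 12/15 × 11/14 = 2640/57120 = 11/238.
There are C(4,2) = 6 such orderings, each equally likely, so P = 6 × 11/238 = 33/119.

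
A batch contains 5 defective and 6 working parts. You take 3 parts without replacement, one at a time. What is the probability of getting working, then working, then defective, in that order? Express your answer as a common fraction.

Chain rule:
P = 6/11 × 5/10 × 5/9 = 150/990 = 5/33.

5/33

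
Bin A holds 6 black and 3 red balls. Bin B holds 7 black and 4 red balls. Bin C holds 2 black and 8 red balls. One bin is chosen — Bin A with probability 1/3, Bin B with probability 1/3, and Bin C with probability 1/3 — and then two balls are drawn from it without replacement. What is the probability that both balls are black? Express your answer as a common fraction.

From Bin A: P(both black) = (6/9)(5/8) = 5/12.
From Bin B: P(both black) = (7/11)(6/10) = 21/55.
From Bin C: P(both black) = (2/10)(1/9) = 1/45.
Total probability = (1/3)(5/12) + (1/3)(21/55) + (1/3)(1/45) = 325/1188.

325/1188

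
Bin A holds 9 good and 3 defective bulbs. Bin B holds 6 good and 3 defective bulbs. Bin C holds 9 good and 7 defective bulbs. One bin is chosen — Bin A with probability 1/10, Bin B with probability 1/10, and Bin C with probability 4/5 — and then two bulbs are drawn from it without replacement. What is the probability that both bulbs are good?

From Bin A: P(both good) = (9/12)(8/11) = 6/11.
From Bin B: P(both good) = (6/9)(5/8) = 5/12.
From Bin C: P(both good) = (9/16)(8/15) = 3/10.
Total probability = (1/10)(6/11) + (1/10)(5/12) + (4/5)(3/10) = 2219/6600.

2219/6600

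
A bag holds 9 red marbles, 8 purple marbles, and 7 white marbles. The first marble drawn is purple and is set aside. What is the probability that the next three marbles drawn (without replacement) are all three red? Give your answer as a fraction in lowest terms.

12/253

With the first marble removed, 9 red remain out of 23.
P = 9/23 × 8/22 × 7/21 = 504/10626 = 12/253.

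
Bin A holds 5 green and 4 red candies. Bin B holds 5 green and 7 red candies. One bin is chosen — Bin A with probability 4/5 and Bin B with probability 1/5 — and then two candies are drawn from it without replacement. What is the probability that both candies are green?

From Bin A: P(both green) = (5/9)(4/8) = 5/18.
From Bin B: P(both green) = (5/12)(4/11) = 5/33.
Total probability = (4/5)(5/18) + (1/5)(5/33) = 25/99.

25/99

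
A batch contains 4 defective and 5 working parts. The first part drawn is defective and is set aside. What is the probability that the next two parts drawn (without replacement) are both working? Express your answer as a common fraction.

5/14

After the first draw, 5 of the remaining 8 parts are working.
P = 5/8 × 4/7 = 20/56 = 5/14.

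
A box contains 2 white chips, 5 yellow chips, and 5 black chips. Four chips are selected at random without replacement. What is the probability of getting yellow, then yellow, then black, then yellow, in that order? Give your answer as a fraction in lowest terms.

5/198

Each draw changes the counts, so multiply the conditional probabilities along the sequence:
P = 5/12 × 4/11 × 5/10 × 3/9 = 300/11880 = 5/198.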